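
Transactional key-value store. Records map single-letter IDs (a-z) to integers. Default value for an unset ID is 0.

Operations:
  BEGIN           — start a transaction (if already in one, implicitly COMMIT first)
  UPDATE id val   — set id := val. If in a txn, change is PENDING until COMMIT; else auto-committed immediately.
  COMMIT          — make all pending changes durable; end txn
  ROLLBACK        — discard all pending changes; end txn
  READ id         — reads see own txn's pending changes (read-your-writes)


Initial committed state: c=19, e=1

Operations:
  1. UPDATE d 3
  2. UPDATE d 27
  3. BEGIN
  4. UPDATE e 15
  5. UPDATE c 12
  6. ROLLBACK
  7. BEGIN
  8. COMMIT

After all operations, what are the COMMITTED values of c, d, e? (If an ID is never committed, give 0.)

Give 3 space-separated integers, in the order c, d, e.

Answer: 19 27 1

Derivation:
Initial committed: {c=19, e=1}
Op 1: UPDATE d=3 (auto-commit; committed d=3)
Op 2: UPDATE d=27 (auto-commit; committed d=27)
Op 3: BEGIN: in_txn=True, pending={}
Op 4: UPDATE e=15 (pending; pending now {e=15})
Op 5: UPDATE c=12 (pending; pending now {c=12, e=15})
Op 6: ROLLBACK: discarded pending ['c', 'e']; in_txn=False
Op 7: BEGIN: in_txn=True, pending={}
Op 8: COMMIT: merged [] into committed; committed now {c=19, d=27, e=1}
Final committed: {c=19, d=27, e=1}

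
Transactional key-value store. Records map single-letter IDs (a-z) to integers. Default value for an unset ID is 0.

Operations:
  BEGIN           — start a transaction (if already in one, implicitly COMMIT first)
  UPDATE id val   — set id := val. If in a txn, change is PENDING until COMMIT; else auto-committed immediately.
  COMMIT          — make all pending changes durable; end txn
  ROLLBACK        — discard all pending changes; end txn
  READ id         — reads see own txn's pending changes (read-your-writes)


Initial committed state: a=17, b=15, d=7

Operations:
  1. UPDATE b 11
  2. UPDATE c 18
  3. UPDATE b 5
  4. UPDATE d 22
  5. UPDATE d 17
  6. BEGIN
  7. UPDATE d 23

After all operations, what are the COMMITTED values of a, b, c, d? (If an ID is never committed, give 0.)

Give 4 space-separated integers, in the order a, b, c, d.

Answer: 17 5 18 17

Derivation:
Initial committed: {a=17, b=15, d=7}
Op 1: UPDATE b=11 (auto-commit; committed b=11)
Op 2: UPDATE c=18 (auto-commit; committed c=18)
Op 3: UPDATE b=5 (auto-commit; committed b=5)
Op 4: UPDATE d=22 (auto-commit; committed d=22)
Op 5: UPDATE d=17 (auto-commit; committed d=17)
Op 6: BEGIN: in_txn=True, pending={}
Op 7: UPDATE d=23 (pending; pending now {d=23})
Final committed: {a=17, b=5, c=18, d=17}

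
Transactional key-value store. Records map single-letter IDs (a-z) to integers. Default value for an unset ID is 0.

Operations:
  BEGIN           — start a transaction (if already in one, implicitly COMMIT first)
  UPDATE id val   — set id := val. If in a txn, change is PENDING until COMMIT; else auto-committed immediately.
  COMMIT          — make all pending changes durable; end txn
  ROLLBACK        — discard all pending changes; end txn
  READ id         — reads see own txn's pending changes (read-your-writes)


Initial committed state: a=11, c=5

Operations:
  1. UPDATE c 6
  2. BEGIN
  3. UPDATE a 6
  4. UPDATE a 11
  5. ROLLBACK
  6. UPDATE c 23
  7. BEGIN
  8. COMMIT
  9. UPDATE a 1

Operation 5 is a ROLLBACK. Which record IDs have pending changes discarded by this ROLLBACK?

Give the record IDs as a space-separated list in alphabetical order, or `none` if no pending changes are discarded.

Answer: a

Derivation:
Initial committed: {a=11, c=5}
Op 1: UPDATE c=6 (auto-commit; committed c=6)
Op 2: BEGIN: in_txn=True, pending={}
Op 3: UPDATE a=6 (pending; pending now {a=6})
Op 4: UPDATE a=11 (pending; pending now {a=11})
Op 5: ROLLBACK: discarded pending ['a']; in_txn=False
Op 6: UPDATE c=23 (auto-commit; committed c=23)
Op 7: BEGIN: in_txn=True, pending={}
Op 8: COMMIT: merged [] into committed; committed now {a=11, c=23}
Op 9: UPDATE a=1 (auto-commit; committed a=1)
ROLLBACK at op 5 discards: ['a']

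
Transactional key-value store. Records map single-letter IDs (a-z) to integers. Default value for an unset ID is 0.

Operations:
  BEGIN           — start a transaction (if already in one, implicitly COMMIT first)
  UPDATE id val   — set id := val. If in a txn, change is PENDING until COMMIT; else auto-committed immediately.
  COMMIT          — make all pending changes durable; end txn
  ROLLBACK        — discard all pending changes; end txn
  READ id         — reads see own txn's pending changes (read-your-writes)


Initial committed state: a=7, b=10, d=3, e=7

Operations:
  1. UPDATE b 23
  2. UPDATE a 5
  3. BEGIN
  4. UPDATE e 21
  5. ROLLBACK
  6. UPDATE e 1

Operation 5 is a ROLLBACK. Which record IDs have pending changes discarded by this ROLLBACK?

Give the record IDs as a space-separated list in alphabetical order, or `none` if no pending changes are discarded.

Answer: e

Derivation:
Initial committed: {a=7, b=10, d=3, e=7}
Op 1: UPDATE b=23 (auto-commit; committed b=23)
Op 2: UPDATE a=5 (auto-commit; committed a=5)
Op 3: BEGIN: in_txn=True, pending={}
Op 4: UPDATE e=21 (pending; pending now {e=21})
Op 5: ROLLBACK: discarded pending ['e']; in_txn=False
Op 6: UPDATE e=1 (auto-commit; committed e=1)
ROLLBACK at op 5 discards: ['e']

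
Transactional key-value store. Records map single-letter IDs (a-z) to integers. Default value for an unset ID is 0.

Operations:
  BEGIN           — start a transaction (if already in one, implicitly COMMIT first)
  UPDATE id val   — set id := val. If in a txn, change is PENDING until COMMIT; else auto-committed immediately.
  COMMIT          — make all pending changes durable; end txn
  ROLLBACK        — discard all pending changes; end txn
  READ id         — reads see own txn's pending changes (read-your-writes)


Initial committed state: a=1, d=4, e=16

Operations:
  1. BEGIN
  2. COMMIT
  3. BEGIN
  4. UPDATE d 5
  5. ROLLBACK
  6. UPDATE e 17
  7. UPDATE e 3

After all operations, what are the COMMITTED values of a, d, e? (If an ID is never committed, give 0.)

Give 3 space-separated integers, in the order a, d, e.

Initial committed: {a=1, d=4, e=16}
Op 1: BEGIN: in_txn=True, pending={}
Op 2: COMMIT: merged [] into committed; committed now {a=1, d=4, e=16}
Op 3: BEGIN: in_txn=True, pending={}
Op 4: UPDATE d=5 (pending; pending now {d=5})
Op 5: ROLLBACK: discarded pending ['d']; in_txn=False
Op 6: UPDATE e=17 (auto-commit; committed e=17)
Op 7: UPDATE e=3 (auto-commit; committed e=3)
Final committed: {a=1, d=4, e=3}

Answer: 1 4 3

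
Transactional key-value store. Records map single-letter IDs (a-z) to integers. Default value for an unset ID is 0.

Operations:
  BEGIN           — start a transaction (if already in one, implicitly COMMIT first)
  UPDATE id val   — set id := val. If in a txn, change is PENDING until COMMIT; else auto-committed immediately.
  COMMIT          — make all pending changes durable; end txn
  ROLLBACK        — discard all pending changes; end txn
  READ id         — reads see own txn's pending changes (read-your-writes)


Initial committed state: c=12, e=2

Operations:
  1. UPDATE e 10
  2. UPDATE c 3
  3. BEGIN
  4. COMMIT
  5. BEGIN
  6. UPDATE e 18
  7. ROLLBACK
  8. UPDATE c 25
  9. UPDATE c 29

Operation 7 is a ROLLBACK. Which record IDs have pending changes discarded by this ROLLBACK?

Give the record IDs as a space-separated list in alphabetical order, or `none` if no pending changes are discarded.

Initial committed: {c=12, e=2}
Op 1: UPDATE e=10 (auto-commit; committed e=10)
Op 2: UPDATE c=3 (auto-commit; committed c=3)
Op 3: BEGIN: in_txn=True, pending={}
Op 4: COMMIT: merged [] into committed; committed now {c=3, e=10}
Op 5: BEGIN: in_txn=True, pending={}
Op 6: UPDATE e=18 (pending; pending now {e=18})
Op 7: ROLLBACK: discarded pending ['e']; in_txn=False
Op 8: UPDATE c=25 (auto-commit; committed c=25)
Op 9: UPDATE c=29 (auto-commit; committed c=29)
ROLLBACK at op 7 discards: ['e']

Answer: e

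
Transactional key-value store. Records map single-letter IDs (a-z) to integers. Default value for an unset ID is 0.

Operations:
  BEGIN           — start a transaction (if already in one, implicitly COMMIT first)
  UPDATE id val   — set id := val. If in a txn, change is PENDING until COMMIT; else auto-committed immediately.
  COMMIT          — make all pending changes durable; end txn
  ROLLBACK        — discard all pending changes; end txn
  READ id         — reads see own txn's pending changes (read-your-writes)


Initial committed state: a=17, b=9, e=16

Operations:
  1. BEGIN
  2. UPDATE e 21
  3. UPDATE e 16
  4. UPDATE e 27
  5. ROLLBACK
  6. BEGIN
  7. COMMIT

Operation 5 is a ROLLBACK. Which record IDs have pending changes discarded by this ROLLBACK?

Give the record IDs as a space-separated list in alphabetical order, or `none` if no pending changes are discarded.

Answer: e

Derivation:
Initial committed: {a=17, b=9, e=16}
Op 1: BEGIN: in_txn=True, pending={}
Op 2: UPDATE e=21 (pending; pending now {e=21})
Op 3: UPDATE e=16 (pending; pending now {e=16})
Op 4: UPDATE e=27 (pending; pending now {e=27})
Op 5: ROLLBACK: discarded pending ['e']; in_txn=False
Op 6: BEGIN: in_txn=True, pending={}
Op 7: COMMIT: merged [] into committed; committed now {a=17, b=9, e=16}
ROLLBACK at op 5 discards: ['e']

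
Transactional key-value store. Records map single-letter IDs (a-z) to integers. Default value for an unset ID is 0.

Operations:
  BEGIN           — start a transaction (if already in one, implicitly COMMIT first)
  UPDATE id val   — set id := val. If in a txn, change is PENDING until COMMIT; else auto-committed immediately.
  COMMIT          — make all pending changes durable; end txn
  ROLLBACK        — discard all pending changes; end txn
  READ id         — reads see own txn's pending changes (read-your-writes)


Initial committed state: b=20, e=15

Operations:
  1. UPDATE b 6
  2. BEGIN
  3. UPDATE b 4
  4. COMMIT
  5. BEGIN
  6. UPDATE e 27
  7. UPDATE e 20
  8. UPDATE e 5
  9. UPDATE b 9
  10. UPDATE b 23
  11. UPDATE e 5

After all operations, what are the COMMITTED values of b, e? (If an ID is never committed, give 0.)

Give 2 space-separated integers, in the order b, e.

Initial committed: {b=20, e=15}
Op 1: UPDATE b=6 (auto-commit; committed b=6)
Op 2: BEGIN: in_txn=True, pending={}
Op 3: UPDATE b=4 (pending; pending now {b=4})
Op 4: COMMIT: merged ['b'] into committed; committed now {b=4, e=15}
Op 5: BEGIN: in_txn=True, pending={}
Op 6: UPDATE e=27 (pending; pending now {e=27})
Op 7: UPDATE e=20 (pending; pending now {e=20})
Op 8: UPDATE e=5 (pending; pending now {e=5})
Op 9: UPDATE b=9 (pending; pending now {b=9, e=5})
Op 10: UPDATE b=23 (pending; pending now {b=23, e=5})
Op 11: UPDATE e=5 (pending; pending now {b=23, e=5})
Final committed: {b=4, e=15}

Answer: 4 15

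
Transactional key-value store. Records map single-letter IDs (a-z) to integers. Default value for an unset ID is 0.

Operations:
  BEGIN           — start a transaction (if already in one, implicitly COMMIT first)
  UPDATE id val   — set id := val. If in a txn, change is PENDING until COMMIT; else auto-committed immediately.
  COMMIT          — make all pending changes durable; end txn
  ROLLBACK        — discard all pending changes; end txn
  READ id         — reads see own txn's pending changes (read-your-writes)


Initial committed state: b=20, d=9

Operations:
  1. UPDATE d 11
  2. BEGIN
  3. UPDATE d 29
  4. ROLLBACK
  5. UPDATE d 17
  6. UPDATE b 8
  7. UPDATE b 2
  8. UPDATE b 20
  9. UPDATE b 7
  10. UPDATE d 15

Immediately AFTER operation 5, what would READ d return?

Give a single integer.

Initial committed: {b=20, d=9}
Op 1: UPDATE d=11 (auto-commit; committed d=11)
Op 2: BEGIN: in_txn=True, pending={}
Op 3: UPDATE d=29 (pending; pending now {d=29})
Op 4: ROLLBACK: discarded pending ['d']; in_txn=False
Op 5: UPDATE d=17 (auto-commit; committed d=17)
After op 5: visible(d) = 17 (pending={}, committed={b=20, d=17})

Answer: 17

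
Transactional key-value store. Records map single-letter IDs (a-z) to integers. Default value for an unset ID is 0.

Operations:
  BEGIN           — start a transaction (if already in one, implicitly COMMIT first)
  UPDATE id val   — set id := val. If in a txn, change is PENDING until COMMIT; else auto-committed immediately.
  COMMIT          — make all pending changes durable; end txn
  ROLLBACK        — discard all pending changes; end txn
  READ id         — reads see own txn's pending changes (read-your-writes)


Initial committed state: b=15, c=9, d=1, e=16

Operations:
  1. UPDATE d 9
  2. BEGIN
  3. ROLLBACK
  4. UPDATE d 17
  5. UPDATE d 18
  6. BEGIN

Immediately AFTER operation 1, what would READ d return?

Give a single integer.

Initial committed: {b=15, c=9, d=1, e=16}
Op 1: UPDATE d=9 (auto-commit; committed d=9)
After op 1: visible(d) = 9 (pending={}, committed={b=15, c=9, d=9, e=16})

Answer: 9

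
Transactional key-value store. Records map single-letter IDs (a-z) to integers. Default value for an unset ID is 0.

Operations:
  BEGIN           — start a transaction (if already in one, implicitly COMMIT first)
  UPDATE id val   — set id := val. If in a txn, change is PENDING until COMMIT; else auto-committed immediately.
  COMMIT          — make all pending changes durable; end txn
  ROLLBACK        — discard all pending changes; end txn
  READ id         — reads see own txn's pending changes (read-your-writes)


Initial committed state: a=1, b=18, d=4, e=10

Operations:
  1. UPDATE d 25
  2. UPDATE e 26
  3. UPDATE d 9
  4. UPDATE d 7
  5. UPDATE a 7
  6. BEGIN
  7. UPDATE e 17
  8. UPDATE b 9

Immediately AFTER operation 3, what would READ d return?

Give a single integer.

Answer: 9

Derivation:
Initial committed: {a=1, b=18, d=4, e=10}
Op 1: UPDATE d=25 (auto-commit; committed d=25)
Op 2: UPDATE e=26 (auto-commit; committed e=26)
Op 3: UPDATE d=9 (auto-commit; committed d=9)
After op 3: visible(d) = 9 (pending={}, committed={a=1, b=18, d=9, e=26})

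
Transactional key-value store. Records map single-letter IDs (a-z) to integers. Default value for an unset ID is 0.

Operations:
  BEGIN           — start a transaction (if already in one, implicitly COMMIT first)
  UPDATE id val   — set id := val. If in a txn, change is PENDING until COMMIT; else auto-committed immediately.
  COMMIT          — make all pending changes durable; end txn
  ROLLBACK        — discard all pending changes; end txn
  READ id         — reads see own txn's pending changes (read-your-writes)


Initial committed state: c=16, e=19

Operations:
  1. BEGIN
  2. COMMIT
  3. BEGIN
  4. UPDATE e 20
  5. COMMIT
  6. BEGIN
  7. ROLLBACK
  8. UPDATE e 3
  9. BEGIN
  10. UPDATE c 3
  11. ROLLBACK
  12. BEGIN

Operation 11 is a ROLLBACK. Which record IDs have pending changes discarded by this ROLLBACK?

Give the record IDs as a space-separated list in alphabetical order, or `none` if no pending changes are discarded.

Initial committed: {c=16, e=19}
Op 1: BEGIN: in_txn=True, pending={}
Op 2: COMMIT: merged [] into committed; committed now {c=16, e=19}
Op 3: BEGIN: in_txn=True, pending={}
Op 4: UPDATE e=20 (pending; pending now {e=20})
Op 5: COMMIT: merged ['e'] into committed; committed now {c=16, e=20}
Op 6: BEGIN: in_txn=True, pending={}
Op 7: ROLLBACK: discarded pending []; in_txn=False
Op 8: UPDATE e=3 (auto-commit; committed e=3)
Op 9: BEGIN: in_txn=True, pending={}
Op 10: UPDATE c=3 (pending; pending now {c=3})
Op 11: ROLLBACK: discarded pending ['c']; in_txn=False
Op 12: BEGIN: in_txn=True, pending={}
ROLLBACK at op 11 discards: ['c']

Answer: c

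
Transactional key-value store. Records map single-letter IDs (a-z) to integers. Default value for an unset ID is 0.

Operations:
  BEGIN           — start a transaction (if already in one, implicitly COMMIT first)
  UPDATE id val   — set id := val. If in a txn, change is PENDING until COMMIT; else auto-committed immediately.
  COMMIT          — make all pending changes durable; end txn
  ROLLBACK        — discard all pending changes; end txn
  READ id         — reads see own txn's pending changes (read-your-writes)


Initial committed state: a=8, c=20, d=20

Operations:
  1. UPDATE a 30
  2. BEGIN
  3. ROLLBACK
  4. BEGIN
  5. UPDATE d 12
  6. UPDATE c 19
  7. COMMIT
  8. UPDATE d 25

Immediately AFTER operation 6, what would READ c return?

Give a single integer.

Answer: 19

Derivation:
Initial committed: {a=8, c=20, d=20}
Op 1: UPDATE a=30 (auto-commit; committed a=30)
Op 2: BEGIN: in_txn=True, pending={}
Op 3: ROLLBACK: discarded pending []; in_txn=False
Op 4: BEGIN: in_txn=True, pending={}
Op 5: UPDATE d=12 (pending; pending now {d=12})
Op 6: UPDATE c=19 (pending; pending now {c=19, d=12})
After op 6: visible(c) = 19 (pending={c=19, d=12}, committed={a=30, c=20, d=20})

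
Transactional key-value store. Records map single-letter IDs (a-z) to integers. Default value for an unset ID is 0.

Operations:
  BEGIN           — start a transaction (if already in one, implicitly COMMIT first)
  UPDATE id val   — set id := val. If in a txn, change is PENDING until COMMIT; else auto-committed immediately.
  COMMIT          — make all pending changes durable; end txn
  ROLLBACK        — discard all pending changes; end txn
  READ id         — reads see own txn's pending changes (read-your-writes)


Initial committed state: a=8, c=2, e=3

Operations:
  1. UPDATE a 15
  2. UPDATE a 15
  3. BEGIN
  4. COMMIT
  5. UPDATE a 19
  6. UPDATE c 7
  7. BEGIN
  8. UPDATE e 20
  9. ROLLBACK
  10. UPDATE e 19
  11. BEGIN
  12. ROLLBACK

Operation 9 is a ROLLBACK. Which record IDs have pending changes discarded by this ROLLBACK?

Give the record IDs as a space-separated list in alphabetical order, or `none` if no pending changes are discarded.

Answer: e

Derivation:
Initial committed: {a=8, c=2, e=3}
Op 1: UPDATE a=15 (auto-commit; committed a=15)
Op 2: UPDATE a=15 (auto-commit; committed a=15)
Op 3: BEGIN: in_txn=True, pending={}
Op 4: COMMIT: merged [] into committed; committed now {a=15, c=2, e=3}
Op 5: UPDATE a=19 (auto-commit; committed a=19)
Op 6: UPDATE c=7 (auto-commit; committed c=7)
Op 7: BEGIN: in_txn=True, pending={}
Op 8: UPDATE e=20 (pending; pending now {e=20})
Op 9: ROLLBACK: discarded pending ['e']; in_txn=False
Op 10: UPDATE e=19 (auto-commit; committed e=19)
Op 11: BEGIN: in_txn=True, pending={}
Op 12: ROLLBACK: discarded pending []; in_txn=False
ROLLBACK at op 9 discards: ['e']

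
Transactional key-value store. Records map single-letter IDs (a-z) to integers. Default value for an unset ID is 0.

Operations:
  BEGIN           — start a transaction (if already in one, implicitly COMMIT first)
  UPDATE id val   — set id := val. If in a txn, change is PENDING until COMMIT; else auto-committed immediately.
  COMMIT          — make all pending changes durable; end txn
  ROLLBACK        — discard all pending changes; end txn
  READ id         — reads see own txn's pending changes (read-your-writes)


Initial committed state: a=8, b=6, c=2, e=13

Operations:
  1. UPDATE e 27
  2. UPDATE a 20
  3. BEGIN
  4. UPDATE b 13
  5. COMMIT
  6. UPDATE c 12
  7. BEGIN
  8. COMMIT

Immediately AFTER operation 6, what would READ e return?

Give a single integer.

Answer: 27

Derivation:
Initial committed: {a=8, b=6, c=2, e=13}
Op 1: UPDATE e=27 (auto-commit; committed e=27)
Op 2: UPDATE a=20 (auto-commit; committed a=20)
Op 3: BEGIN: in_txn=True, pending={}
Op 4: UPDATE b=13 (pending; pending now {b=13})
Op 5: COMMIT: merged ['b'] into committed; committed now {a=20, b=13, c=2, e=27}
Op 6: UPDATE c=12 (auto-commit; committed c=12)
After op 6: visible(e) = 27 (pending={}, committed={a=20, b=13, c=12, e=27})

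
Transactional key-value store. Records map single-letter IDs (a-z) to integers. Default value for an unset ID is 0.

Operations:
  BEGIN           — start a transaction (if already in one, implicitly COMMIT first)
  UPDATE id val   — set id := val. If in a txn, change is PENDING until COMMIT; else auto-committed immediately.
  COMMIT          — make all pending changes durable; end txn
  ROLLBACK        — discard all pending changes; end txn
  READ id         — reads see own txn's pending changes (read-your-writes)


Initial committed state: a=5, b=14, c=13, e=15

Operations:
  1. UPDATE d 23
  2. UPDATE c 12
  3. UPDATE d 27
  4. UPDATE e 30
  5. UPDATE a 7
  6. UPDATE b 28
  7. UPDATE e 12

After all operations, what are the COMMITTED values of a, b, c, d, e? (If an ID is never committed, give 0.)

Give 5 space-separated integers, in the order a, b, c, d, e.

Answer: 7 28 12 27 12

Derivation:
Initial committed: {a=5, b=14, c=13, e=15}
Op 1: UPDATE d=23 (auto-commit; committed d=23)
Op 2: UPDATE c=12 (auto-commit; committed c=12)
Op 3: UPDATE d=27 (auto-commit; committed d=27)
Op 4: UPDATE e=30 (auto-commit; committed e=30)
Op 5: UPDATE a=7 (auto-commit; committed a=7)
Op 6: UPDATE b=28 (auto-commit; committed b=28)
Op 7: UPDATE e=12 (auto-commit; committed e=12)
Final committed: {a=7, b=28, c=12, d=27, e=12}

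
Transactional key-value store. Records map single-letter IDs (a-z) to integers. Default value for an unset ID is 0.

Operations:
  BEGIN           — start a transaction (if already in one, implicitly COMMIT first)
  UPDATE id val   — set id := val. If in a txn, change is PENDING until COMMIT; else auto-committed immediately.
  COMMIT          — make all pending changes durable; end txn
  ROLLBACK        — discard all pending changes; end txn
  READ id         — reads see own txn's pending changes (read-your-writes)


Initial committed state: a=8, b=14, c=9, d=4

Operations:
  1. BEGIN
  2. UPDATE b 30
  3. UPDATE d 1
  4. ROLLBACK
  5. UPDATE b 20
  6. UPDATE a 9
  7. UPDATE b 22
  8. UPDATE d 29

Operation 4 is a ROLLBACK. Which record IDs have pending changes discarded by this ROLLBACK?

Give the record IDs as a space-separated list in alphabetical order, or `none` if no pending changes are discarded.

Answer: b d

Derivation:
Initial committed: {a=8, b=14, c=9, d=4}
Op 1: BEGIN: in_txn=True, pending={}
Op 2: UPDATE b=30 (pending; pending now {b=30})
Op 3: UPDATE d=1 (pending; pending now {b=30, d=1})
Op 4: ROLLBACK: discarded pending ['b', 'd']; in_txn=False
Op 5: UPDATE b=20 (auto-commit; committed b=20)
Op 6: UPDATE a=9 (auto-commit; committed a=9)
Op 7: UPDATE b=22 (auto-commit; committed b=22)
Op 8: UPDATE d=29 (auto-commit; committed d=29)
ROLLBACK at op 4 discards: ['b', 'd']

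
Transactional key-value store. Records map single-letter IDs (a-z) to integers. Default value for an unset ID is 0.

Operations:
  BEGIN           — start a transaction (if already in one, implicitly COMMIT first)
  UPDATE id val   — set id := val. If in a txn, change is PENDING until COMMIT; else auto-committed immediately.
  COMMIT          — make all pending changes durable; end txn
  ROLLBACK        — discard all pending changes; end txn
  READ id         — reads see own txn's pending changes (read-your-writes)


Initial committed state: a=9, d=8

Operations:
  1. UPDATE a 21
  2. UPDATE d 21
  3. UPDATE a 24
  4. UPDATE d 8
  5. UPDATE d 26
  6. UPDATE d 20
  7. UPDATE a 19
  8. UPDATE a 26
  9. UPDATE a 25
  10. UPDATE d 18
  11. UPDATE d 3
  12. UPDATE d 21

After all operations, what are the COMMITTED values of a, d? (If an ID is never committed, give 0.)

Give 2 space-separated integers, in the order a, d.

Initial committed: {a=9, d=8}
Op 1: UPDATE a=21 (auto-commit; committed a=21)
Op 2: UPDATE d=21 (auto-commit; committed d=21)
Op 3: UPDATE a=24 (auto-commit; committed a=24)
Op 4: UPDATE d=8 (auto-commit; committed d=8)
Op 5: UPDATE d=26 (auto-commit; committed d=26)
Op 6: UPDATE d=20 (auto-commit; committed d=20)
Op 7: UPDATE a=19 (auto-commit; committed a=19)
Op 8: UPDATE a=26 (auto-commit; committed a=26)
Op 9: UPDATE a=25 (auto-commit; committed a=25)
Op 10: UPDATE d=18 (auto-commit; committed d=18)
Op 11: UPDATE d=3 (auto-commit; committed d=3)
Op 12: UPDATE d=21 (auto-commit; committed d=21)
Final committed: {a=25, d=21}

Answer: 25 21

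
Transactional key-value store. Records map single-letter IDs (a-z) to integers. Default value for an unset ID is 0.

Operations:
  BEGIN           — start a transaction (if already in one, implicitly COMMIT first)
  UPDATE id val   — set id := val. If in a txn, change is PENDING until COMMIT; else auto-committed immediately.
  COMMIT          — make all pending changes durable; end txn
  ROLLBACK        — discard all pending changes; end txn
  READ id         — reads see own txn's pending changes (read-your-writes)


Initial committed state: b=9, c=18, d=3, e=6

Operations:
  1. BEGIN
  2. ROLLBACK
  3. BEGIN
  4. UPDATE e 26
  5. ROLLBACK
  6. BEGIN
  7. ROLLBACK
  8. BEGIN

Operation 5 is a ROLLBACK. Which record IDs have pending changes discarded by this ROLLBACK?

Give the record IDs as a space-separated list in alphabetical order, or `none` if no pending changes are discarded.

Answer: e

Derivation:
Initial committed: {b=9, c=18, d=3, e=6}
Op 1: BEGIN: in_txn=True, pending={}
Op 2: ROLLBACK: discarded pending []; in_txn=False
Op 3: BEGIN: in_txn=True, pending={}
Op 4: UPDATE e=26 (pending; pending now {e=26})
Op 5: ROLLBACK: discarded pending ['e']; in_txn=False
Op 6: BEGIN: in_txn=True, pending={}
Op 7: ROLLBACK: discarded pending []; in_txn=False
Op 8: BEGIN: in_txn=True, pending={}
ROLLBACK at op 5 discards: ['e']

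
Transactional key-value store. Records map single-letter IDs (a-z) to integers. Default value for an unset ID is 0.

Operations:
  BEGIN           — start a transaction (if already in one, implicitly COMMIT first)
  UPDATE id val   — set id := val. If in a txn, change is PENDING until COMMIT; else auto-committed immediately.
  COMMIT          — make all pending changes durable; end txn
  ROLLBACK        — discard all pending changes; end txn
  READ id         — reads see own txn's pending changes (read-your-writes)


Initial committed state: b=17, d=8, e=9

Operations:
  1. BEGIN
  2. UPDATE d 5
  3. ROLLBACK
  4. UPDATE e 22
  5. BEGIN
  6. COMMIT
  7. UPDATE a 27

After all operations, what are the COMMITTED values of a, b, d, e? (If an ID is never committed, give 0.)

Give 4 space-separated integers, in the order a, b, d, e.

Initial committed: {b=17, d=8, e=9}
Op 1: BEGIN: in_txn=True, pending={}
Op 2: UPDATE d=5 (pending; pending now {d=5})
Op 3: ROLLBACK: discarded pending ['d']; in_txn=False
Op 4: UPDATE e=22 (auto-commit; committed e=22)
Op 5: BEGIN: in_txn=True, pending={}
Op 6: COMMIT: merged [] into committed; committed now {b=17, d=8, e=22}
Op 7: UPDATE a=27 (auto-commit; committed a=27)
Final committed: {a=27, b=17, d=8, e=22}

Answer: 27 17 8 22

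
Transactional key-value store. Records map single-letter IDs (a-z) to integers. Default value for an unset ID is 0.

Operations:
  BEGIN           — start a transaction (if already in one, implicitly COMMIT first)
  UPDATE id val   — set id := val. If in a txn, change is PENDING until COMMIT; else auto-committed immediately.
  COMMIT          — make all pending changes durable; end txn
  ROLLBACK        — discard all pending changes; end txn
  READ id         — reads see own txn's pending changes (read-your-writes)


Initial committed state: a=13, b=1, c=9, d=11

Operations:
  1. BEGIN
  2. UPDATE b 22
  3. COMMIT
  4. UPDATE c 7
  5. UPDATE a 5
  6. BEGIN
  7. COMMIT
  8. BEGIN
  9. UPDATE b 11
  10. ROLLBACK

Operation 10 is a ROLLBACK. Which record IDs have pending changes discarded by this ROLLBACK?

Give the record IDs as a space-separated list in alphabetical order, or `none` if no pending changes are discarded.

Answer: b

Derivation:
Initial committed: {a=13, b=1, c=9, d=11}
Op 1: BEGIN: in_txn=True, pending={}
Op 2: UPDATE b=22 (pending; pending now {b=22})
Op 3: COMMIT: merged ['b'] into committed; committed now {a=13, b=22, c=9, d=11}
Op 4: UPDATE c=7 (auto-commit; committed c=7)
Op 5: UPDATE a=5 (auto-commit; committed a=5)
Op 6: BEGIN: in_txn=True, pending={}
Op 7: COMMIT: merged [] into committed; committed now {a=5, b=22, c=7, d=11}
Op 8: BEGIN: in_txn=True, pending={}
Op 9: UPDATE b=11 (pending; pending now {b=11})
Op 10: ROLLBACK: discarded pending ['b']; in_txn=False
ROLLBACK at op 10 discards: ['b']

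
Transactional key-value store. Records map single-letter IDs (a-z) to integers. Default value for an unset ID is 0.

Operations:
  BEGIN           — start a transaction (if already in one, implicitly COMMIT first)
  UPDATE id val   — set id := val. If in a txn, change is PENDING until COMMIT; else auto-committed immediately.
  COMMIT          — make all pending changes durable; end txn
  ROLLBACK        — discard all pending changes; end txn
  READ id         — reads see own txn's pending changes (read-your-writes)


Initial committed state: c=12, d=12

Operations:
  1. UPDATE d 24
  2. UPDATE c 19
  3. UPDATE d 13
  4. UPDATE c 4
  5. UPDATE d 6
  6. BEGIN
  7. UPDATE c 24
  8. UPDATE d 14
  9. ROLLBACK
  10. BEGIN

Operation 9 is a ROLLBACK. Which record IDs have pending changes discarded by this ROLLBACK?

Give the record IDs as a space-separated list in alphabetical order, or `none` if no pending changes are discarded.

Initial committed: {c=12, d=12}
Op 1: UPDATE d=24 (auto-commit; committed d=24)
Op 2: UPDATE c=19 (auto-commit; committed c=19)
Op 3: UPDATE d=13 (auto-commit; committed d=13)
Op 4: UPDATE c=4 (auto-commit; committed c=4)
Op 5: UPDATE d=6 (auto-commit; committed d=6)
Op 6: BEGIN: in_txn=True, pending={}
Op 7: UPDATE c=24 (pending; pending now {c=24})
Op 8: UPDATE d=14 (pending; pending now {c=24, d=14})
Op 9: ROLLBACK: discarded pending ['c', 'd']; in_txn=False
Op 10: BEGIN: in_txn=True, pending={}
ROLLBACK at op 9 discards: ['c', 'd']

Answer: c d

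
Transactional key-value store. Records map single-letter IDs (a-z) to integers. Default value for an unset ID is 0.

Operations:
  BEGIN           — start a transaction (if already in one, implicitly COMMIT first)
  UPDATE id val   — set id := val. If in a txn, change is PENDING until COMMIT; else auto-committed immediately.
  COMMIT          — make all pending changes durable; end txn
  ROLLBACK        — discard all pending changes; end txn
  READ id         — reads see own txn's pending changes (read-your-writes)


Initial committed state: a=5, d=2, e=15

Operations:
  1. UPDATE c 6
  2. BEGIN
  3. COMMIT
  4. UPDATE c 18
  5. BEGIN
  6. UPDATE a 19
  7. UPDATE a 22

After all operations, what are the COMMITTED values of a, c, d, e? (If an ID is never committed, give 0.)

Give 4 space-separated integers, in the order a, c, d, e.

Answer: 5 18 2 15

Derivation:
Initial committed: {a=5, d=2, e=15}
Op 1: UPDATE c=6 (auto-commit; committed c=6)
Op 2: BEGIN: in_txn=True, pending={}
Op 3: COMMIT: merged [] into committed; committed now {a=5, c=6, d=2, e=15}
Op 4: UPDATE c=18 (auto-commit; committed c=18)
Op 5: BEGIN: in_txn=True, pending={}
Op 6: UPDATE a=19 (pending; pending now {a=19})
Op 7: UPDATE a=22 (pending; pending now {a=22})
Final committed: {a=5, c=18, d=2, e=15}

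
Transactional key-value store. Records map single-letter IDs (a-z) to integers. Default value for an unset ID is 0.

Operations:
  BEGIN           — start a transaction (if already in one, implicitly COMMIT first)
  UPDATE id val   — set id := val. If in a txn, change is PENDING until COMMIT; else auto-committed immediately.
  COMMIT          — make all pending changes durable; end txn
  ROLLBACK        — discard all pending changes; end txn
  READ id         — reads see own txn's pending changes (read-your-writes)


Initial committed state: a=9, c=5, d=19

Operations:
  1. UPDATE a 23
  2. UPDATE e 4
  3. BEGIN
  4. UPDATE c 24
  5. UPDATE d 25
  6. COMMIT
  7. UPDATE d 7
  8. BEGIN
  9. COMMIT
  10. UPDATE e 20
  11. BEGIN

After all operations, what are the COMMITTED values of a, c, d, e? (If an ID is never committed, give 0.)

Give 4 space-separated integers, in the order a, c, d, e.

Initial committed: {a=9, c=5, d=19}
Op 1: UPDATE a=23 (auto-commit; committed a=23)
Op 2: UPDATE e=4 (auto-commit; committed e=4)
Op 3: BEGIN: in_txn=True, pending={}
Op 4: UPDATE c=24 (pending; pending now {c=24})
Op 5: UPDATE d=25 (pending; pending now {c=24, d=25})
Op 6: COMMIT: merged ['c', 'd'] into committed; committed now {a=23, c=24, d=25, e=4}
Op 7: UPDATE d=7 (auto-commit; committed d=7)
Op 8: BEGIN: in_txn=True, pending={}
Op 9: COMMIT: merged [] into committed; committed now {a=23, c=24, d=7, e=4}
Op 10: UPDATE e=20 (auto-commit; committed e=20)
Op 11: BEGIN: in_txn=True, pending={}
Final committed: {a=23, c=24, d=7, e=20}

Answer: 23 24 7 20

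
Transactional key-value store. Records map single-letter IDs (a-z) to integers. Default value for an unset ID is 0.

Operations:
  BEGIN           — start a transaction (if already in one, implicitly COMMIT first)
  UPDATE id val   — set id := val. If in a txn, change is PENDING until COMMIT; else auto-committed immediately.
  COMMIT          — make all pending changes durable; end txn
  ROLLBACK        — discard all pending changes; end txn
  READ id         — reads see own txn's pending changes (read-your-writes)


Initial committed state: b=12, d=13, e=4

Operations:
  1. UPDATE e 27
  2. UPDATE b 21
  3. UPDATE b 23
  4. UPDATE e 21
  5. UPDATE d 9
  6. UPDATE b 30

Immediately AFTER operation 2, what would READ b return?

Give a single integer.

Initial committed: {b=12, d=13, e=4}
Op 1: UPDATE e=27 (auto-commit; committed e=27)
Op 2: UPDATE b=21 (auto-commit; committed b=21)
After op 2: visible(b) = 21 (pending={}, committed={b=21, d=13, e=27})

Answer: 21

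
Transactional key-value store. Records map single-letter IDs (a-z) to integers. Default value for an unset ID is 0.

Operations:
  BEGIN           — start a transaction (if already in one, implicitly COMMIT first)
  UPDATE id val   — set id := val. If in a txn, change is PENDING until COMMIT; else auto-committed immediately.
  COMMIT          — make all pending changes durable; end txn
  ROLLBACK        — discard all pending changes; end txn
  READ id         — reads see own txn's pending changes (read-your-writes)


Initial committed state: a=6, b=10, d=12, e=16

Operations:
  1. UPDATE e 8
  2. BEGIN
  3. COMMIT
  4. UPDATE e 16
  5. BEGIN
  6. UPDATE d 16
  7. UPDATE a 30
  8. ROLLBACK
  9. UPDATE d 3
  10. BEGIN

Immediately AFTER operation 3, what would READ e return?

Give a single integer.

Initial committed: {a=6, b=10, d=12, e=16}
Op 1: UPDATE e=8 (auto-commit; committed e=8)
Op 2: BEGIN: in_txn=True, pending={}
Op 3: COMMIT: merged [] into committed; committed now {a=6, b=10, d=12, e=8}
After op 3: visible(e) = 8 (pending={}, committed={a=6, b=10, d=12, e=8})

Answer: 8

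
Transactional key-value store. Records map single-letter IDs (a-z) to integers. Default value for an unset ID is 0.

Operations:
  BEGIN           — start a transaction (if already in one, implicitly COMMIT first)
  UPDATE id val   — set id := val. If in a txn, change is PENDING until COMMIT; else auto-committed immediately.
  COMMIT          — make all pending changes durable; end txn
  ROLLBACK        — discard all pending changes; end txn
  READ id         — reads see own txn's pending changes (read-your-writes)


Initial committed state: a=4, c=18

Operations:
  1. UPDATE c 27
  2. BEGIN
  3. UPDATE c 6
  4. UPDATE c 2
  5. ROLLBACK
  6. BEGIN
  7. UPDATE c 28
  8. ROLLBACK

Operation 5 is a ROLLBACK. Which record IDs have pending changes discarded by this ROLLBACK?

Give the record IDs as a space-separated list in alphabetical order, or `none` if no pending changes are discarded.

Answer: c

Derivation:
Initial committed: {a=4, c=18}
Op 1: UPDATE c=27 (auto-commit; committed c=27)
Op 2: BEGIN: in_txn=True, pending={}
Op 3: UPDATE c=6 (pending; pending now {c=6})
Op 4: UPDATE c=2 (pending; pending now {c=2})
Op 5: ROLLBACK: discarded pending ['c']; in_txn=False
Op 6: BEGIN: in_txn=True, pending={}
Op 7: UPDATE c=28 (pending; pending now {c=28})
Op 8: ROLLBACK: discarded pending ['c']; in_txn=False
ROLLBACK at op 5 discards: ['c']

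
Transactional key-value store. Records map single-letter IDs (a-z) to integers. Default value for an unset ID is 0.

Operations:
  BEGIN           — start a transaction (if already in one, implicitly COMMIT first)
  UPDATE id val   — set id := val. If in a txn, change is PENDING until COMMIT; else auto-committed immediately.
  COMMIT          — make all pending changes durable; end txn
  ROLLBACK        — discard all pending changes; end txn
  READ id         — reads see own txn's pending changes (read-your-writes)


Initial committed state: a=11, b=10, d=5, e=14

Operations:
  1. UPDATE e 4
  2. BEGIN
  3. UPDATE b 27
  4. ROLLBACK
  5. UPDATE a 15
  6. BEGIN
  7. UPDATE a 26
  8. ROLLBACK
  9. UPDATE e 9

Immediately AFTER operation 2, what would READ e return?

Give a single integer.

Answer: 4

Derivation:
Initial committed: {a=11, b=10, d=5, e=14}
Op 1: UPDATE e=4 (auto-commit; committed e=4)
Op 2: BEGIN: in_txn=True, pending={}
After op 2: visible(e) = 4 (pending={}, committed={a=11, b=10, d=5, e=4})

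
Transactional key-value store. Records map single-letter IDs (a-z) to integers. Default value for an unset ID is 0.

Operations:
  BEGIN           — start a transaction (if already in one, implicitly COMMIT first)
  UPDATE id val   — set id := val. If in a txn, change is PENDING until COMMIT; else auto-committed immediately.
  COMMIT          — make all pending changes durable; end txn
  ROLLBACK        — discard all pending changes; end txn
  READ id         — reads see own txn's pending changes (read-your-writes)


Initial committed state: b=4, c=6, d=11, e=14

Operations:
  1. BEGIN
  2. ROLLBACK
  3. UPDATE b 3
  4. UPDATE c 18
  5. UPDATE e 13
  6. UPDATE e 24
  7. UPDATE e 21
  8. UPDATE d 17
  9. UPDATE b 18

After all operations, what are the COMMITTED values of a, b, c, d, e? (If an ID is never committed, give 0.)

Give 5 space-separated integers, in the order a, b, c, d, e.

Answer: 0 18 18 17 21

Derivation:
Initial committed: {b=4, c=6, d=11, e=14}
Op 1: BEGIN: in_txn=True, pending={}
Op 2: ROLLBACK: discarded pending []; in_txn=False
Op 3: UPDATE b=3 (auto-commit; committed b=3)
Op 4: UPDATE c=18 (auto-commit; committed c=18)
Op 5: UPDATE e=13 (auto-commit; committed e=13)
Op 6: UPDATE e=24 (auto-commit; committed e=24)
Op 7: UPDATE e=21 (auto-commit; committed e=21)
Op 8: UPDATE d=17 (auto-commit; committed d=17)
Op 9: UPDATE b=18 (auto-commit; committed b=18)
Final committed: {b=18, c=18, d=17, e=21}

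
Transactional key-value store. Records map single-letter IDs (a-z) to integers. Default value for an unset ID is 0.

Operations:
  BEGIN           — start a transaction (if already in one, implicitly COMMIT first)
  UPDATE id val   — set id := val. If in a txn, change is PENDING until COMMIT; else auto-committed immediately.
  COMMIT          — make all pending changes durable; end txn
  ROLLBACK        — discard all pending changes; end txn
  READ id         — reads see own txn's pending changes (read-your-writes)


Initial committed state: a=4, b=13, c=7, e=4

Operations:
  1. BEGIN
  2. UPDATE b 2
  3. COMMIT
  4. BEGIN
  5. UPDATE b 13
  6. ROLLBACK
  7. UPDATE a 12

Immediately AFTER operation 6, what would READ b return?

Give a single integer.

Answer: 2

Derivation:
Initial committed: {a=4, b=13, c=7, e=4}
Op 1: BEGIN: in_txn=True, pending={}
Op 2: UPDATE b=2 (pending; pending now {b=2})
Op 3: COMMIT: merged ['b'] into committed; committed now {a=4, b=2, c=7, e=4}
Op 4: BEGIN: in_txn=True, pending={}
Op 5: UPDATE b=13 (pending; pending now {b=13})
Op 6: ROLLBACK: discarded pending ['b']; in_txn=False
After op 6: visible(b) = 2 (pending={}, committed={a=4, b=2, c=7, e=4})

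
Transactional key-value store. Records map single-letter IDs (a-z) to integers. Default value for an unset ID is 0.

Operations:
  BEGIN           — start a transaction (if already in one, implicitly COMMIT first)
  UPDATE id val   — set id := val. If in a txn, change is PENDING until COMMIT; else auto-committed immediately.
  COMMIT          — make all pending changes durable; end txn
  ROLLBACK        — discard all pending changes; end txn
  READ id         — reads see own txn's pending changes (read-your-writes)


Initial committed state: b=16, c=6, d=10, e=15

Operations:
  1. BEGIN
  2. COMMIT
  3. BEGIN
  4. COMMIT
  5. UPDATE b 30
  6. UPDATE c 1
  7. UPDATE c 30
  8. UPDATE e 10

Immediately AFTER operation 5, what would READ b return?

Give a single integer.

Initial committed: {b=16, c=6, d=10, e=15}
Op 1: BEGIN: in_txn=True, pending={}
Op 2: COMMIT: merged [] into committed; committed now {b=16, c=6, d=10, e=15}
Op 3: BEGIN: in_txn=True, pending={}
Op 4: COMMIT: merged [] into committed; committed now {b=16, c=6, d=10, e=15}
Op 5: UPDATE b=30 (auto-commit; committed b=30)
After op 5: visible(b) = 30 (pending={}, committed={b=30, c=6, d=10, e=15})

Answer: 30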